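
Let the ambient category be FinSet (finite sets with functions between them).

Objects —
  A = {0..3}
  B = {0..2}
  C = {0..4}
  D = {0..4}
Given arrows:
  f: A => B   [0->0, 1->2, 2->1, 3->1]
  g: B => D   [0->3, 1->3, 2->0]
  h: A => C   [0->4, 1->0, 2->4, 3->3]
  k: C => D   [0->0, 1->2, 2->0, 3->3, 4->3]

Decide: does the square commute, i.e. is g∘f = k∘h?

Answer: COMMUTES

Trace:
1) trace f;g:
  0 f=>0 g=>3
  1 f=>2 g=>0
  2 f=>1 g=>3
  3 f=>1 g=>3
  result₁ = [0->3, 1->0, 2->3, 3->3]
2) trace h;k:
  0 h=>4 k=>3
  1 h=>0 k=>0
  2 h=>4 k=>3
  3 h=>3 k=>3
  result₂ = [0->3, 1->0, 2->3, 3->3]
Equal? same morphism ✓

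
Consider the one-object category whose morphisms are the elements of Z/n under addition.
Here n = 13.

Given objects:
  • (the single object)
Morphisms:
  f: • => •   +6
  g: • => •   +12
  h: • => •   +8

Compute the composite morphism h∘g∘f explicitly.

  0 +6≡6 +12≡5 +8≡0  (mod 13)
⟦path⟧: +0

Answer: +0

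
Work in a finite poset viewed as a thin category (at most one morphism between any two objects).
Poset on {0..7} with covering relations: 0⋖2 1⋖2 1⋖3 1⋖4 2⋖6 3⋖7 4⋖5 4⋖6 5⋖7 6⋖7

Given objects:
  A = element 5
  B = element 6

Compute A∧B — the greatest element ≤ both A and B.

Lower bounds of A=5 and B=6: {1,4}
  1 <= 4
  4 <= 4
glb = 4

Answer: A∧B = 4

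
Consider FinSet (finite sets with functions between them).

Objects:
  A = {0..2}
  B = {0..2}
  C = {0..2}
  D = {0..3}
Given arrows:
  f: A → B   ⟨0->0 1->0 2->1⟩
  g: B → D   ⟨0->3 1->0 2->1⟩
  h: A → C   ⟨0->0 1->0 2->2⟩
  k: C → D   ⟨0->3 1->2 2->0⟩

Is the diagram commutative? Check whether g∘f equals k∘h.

Answer: COMMUTES

Trace:
1) trace f;g:
  0 f→0 g→3
  1 f→0 g→3
  2 f→1 g→0
  ⟦path⟧₁ = ⟨0->3 1->3 2->0⟩
2) trace h;k:
  0 h→0 k→3
  1 h→0 k→3
  2 h→2 k→0
  ⟦path⟧₂ = ⟨0->3 1->3 2->0⟩
Equal? same morphism ✓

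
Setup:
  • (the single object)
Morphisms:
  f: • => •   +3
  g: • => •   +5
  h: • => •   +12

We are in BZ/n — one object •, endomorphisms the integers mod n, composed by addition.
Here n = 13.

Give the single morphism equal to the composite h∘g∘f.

Answer: +7

Work:
  0 +3≡3 +5≡8 +12≡7  (mod 13)
result: +7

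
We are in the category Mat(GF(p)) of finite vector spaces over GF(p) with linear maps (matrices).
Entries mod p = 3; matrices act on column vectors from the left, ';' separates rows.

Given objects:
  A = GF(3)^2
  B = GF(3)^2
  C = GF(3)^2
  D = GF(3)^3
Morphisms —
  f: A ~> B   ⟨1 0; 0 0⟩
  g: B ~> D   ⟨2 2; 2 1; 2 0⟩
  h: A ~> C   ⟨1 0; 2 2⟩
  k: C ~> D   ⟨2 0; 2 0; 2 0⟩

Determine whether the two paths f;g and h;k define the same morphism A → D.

Along f;g (path 1):
  e0=⟨1,0⟩ f~>⟨1,0⟩ g~>⟨2,2,2⟩
  e1=⟨0,1⟩ f~>⟨0,0⟩ g~>⟨0,0,0⟩
  ⟦path⟧₁ = ⟨2 0; 2 0; 2 0⟩
Along h;k (path 2):
  e0=⟨1,0⟩ h~>⟨1,2⟩ k~>⟨2,2,2⟩
  e1=⟨0,1⟩ h~>⟨0,2⟩ k~>⟨0,0,0⟩
  ⟦path⟧₂ = ⟨2 0; 2 0; 2 0⟩
Equal? equal; square commutes

Answer: COMMUTES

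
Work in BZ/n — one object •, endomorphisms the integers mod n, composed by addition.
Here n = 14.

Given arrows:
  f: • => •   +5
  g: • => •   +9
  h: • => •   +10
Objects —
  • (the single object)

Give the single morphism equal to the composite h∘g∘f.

Answer: +10

Work:
  0 +5≡5 +9≡0 +10≡10  (mod 14)
⟦path⟧: +10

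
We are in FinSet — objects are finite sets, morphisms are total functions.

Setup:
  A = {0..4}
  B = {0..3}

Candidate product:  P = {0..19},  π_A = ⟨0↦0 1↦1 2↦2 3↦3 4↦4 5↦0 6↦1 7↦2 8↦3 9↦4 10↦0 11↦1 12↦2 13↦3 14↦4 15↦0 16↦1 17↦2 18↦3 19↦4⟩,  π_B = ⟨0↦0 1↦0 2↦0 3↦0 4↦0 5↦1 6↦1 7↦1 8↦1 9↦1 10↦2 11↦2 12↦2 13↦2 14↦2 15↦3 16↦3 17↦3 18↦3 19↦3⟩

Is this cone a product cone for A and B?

Answer: VALID PRODUCT

Derivation:
|A|·|B| = 5·4 = 20;  |P| = 20
Check the pairing map k ↦ (π_A(k), π_B(k)):
  0 ↦ (0,0)
  1 ↦ (1,0)
  2 ↦ (2,0)
  3 ↦ (3,0)
  4 ↦ (4,0)
  5 ↦ (0,1)
  6 ↦ (1,1)
  7 ↦ (2,1)
  8 ↦ (3,1)
  9 ↦ (4,1)
  10 ↦ (0,2)
  11 ↦ (1,2)
  12 ↦ (2,2)
  13 ↦ (3,2)
  14 ↦ (4,2)
  15 ↦ (0,3)
  16 ↦ (1,3)
  17 ↦ (2,3)
  18 ↦ (3,3)
  19 ↦ (4,3)
distinct pairs in image: 20 / 20 needed
  → bijection onto A×B; projections well-typed.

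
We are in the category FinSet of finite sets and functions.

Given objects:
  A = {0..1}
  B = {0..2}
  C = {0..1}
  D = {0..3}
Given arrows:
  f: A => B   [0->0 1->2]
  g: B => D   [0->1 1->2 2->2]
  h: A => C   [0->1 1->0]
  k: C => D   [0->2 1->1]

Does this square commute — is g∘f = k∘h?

Answer: COMMUTES

Work:
Path 1 = f;g:
  0 f=>0 g=>1
  1 f=>2 g=>2
  result₁ = [0->1 1->2]
Path 2 = h;k:
  0 h=>1 k=>1
  1 h=>0 k=>2
  result₂ = [0->1 1->2]
Equal? same morphism ✓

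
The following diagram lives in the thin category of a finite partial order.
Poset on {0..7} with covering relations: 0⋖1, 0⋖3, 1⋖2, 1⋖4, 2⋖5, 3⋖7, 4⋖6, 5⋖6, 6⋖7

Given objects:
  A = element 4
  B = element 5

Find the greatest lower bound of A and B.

Answer: A∧B = 1

Trace:
{x : x⊑A ∧ x⊑B} = {0,1}  (A=4, B=5)
  0 ⊑ 1
  1 ⊑ 1
glb = 1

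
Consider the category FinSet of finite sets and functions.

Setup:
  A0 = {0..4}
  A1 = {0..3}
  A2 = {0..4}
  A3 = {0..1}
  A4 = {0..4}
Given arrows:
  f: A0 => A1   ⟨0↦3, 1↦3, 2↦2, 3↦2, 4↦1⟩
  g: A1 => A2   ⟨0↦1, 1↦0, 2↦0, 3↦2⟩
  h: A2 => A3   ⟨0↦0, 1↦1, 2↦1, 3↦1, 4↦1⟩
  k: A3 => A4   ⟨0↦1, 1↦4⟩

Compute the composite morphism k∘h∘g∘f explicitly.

  0 f=>3 g=>2 h=>1 k=>4
  1 f=>3 g=>2 h=>1 k=>4
  2 f=>2 g=>0 h=>0 k=>1
  3 f=>2 g=>0 h=>0 k=>1
  4 f=>1 g=>0 h=>0 k=>1
⟦path⟧: ⟨0↦4, 1↦4, 2↦1, 3↦1, 4↦1⟩

Answer: ⟨0↦4, 1↦4, 2↦1, 3↦1, 4↦1⟩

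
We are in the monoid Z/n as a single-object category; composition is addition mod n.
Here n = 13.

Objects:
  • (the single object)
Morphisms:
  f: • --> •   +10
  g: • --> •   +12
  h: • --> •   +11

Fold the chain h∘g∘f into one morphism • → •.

Answer: +7

Work:
  0 +10≡10 +12≡9 +11≡7  (mod 13)
result: +7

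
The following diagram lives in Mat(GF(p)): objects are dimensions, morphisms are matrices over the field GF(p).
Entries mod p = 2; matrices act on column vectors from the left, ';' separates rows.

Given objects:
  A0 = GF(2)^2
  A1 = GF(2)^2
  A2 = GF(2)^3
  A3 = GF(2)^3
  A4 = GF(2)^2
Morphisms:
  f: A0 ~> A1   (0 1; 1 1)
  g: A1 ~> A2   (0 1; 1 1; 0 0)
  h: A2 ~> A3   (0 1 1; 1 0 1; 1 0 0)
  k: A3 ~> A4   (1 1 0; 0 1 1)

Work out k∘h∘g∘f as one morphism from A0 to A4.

Answer: (0 1; 0 0)

Derivation:
  e0=⟨1,0⟩ f~>⟨0,1⟩ g~>⟨1,1,0⟩ h~>⟨1,1,1⟩ k~>⟨0,0⟩
  e1=⟨0,1⟩ f~>⟨1,1⟩ g~>⟨1,0,0⟩ h~>⟨0,1,1⟩ k~>⟨1,0⟩
composite: (0 1; 0 0)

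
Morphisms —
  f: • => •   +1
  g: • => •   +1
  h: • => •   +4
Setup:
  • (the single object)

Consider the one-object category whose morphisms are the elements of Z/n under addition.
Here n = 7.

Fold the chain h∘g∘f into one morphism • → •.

Answer: +6

Derivation:
  0 +1≡1 +1≡2 +4≡6  (mod 7)
⟦path⟧: +6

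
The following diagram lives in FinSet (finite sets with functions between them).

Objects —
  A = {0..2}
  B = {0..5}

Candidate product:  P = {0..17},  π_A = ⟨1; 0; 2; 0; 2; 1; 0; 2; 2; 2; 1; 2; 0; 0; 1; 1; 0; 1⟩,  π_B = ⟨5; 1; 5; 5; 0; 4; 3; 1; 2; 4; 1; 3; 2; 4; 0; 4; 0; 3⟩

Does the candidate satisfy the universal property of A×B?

Answer: NOT A VALID PRODUCT — duplicate pair at indices 15,5

Trace:
|A|·|B| = 3·6 = 18;  |P| = 18
Check the pairing map k ↦ (π_A(k), π_B(k)):
  0 : (1,5)
  1 : (0,1)
  2 : (2,5)
  3 : (0,5)
  4 : (2,0)
  5 : (1,4)
  6 : (0,3)
  7 : (2,1)
  8 : (2,2)
  9 : (2,4)
  10 : (1,1)
  11 : (2,3)
  12 : (0,2)
  13 : (0,4)
  14 : (1,0)
  15 : (1,4)  ✗ repeats pair of k=5
  16 : (0,0)
  17 : (1,3)
distinct pairs in image: 17 / 18 needed
  → (1,4) hit at k=5 and k=15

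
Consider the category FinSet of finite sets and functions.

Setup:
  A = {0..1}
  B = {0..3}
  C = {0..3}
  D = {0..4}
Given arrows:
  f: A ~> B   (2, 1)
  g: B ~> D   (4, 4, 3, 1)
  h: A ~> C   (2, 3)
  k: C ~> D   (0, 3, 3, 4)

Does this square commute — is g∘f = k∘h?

Along f;g (path 1):
  0 f~>2 g~>3
  1 f~>1 g~>4
  ⟦path⟧₁ = (3, 4)
Along h;k (path 2):
  0 h~>2 k~>3
  1 h~>3 k~>4
  ⟦path⟧₂ = (3, 4)
Equal? YES — commutes

Answer: COMMUTES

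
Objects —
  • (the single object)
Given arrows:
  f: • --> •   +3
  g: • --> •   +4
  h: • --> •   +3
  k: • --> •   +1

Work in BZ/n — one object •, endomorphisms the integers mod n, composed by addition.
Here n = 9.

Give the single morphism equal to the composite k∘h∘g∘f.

Answer: +2

Derivation:
  0 +3≡3 +4≡7 +3≡1 +1≡2  (mod 9)
⟦path⟧: +2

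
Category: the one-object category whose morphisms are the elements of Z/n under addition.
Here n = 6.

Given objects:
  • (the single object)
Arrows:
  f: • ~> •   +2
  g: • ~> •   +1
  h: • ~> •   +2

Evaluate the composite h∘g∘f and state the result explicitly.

  0 +2≡2 +1≡3 +2≡5  (mod 6)
result: +5

Answer: +5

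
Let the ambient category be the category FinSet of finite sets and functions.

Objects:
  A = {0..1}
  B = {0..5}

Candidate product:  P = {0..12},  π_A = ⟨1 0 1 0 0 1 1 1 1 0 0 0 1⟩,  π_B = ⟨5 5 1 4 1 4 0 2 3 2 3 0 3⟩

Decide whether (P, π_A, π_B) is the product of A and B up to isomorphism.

|A|·|B| = 2·6 = 12;  |P| = 13
  → cardinalities differ; no bijection possible.

Answer: NOT A VALID PRODUCT — |P|=13 ≠ |A|·|B|=12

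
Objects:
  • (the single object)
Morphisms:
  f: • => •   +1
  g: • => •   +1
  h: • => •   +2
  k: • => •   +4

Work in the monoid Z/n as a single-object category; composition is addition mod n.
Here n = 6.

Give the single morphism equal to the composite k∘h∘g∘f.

Answer: +2

Trace:
  0 +1≡1 +1≡2 +2≡4 +4≡2  (mod 6)
composite: +2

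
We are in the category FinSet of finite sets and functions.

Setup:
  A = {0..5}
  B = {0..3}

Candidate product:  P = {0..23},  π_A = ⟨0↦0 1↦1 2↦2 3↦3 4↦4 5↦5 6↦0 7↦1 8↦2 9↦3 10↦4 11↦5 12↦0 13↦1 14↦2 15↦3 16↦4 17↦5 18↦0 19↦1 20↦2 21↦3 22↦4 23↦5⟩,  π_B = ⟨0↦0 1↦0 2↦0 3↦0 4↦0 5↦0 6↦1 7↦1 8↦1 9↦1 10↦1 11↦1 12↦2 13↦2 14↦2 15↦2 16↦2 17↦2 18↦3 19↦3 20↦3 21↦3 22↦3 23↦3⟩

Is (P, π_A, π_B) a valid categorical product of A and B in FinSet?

|A|·|B| = 6·4 = 24;  |P| = 24
Check the pairing map k ↦ (π_A(k), π_B(k)):
  0 ↦ (0,0)
  1 ↦ (1,0)
  2 ↦ (2,0)
  3 ↦ (3,0)
  4 ↦ (4,0)
  5 ↦ (5,0)
  6 ↦ (0,1)
  7 ↦ (1,1)
  8 ↦ (2,1)
  9 ↦ (3,1)
  10 ↦ (4,1)
  11 ↦ (5,1)
  12 ↦ (0,2)
  13 ↦ (1,2)
  14 ↦ (2,2)
  15 ↦ (3,2)
  16 ↦ (4,2)
  17 ↦ (5,2)
  18 ↦ (0,3)
  19 ↦ (1,3)
  20 ↦ (2,3)
  21 ↦ (3,3)
  22 ↦ (4,3)
  23 ↦ (5,3)
distinct pairs in image: 24 / 24 needed
  → bijection onto A×B; projections well-typed.

Answer: VALID PRODUCT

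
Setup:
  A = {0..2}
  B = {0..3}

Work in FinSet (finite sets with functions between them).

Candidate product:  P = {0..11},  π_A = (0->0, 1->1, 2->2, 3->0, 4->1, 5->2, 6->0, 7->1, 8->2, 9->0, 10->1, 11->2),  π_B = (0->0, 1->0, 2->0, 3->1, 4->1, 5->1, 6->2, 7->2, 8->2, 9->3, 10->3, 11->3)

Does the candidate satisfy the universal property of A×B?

Answer: VALID PRODUCT

Derivation:
|A|·|B| = 3·4 = 12;  |P| = 12
Check the pairing map k ↦ (π_A(k), π_B(k)):
  0 -> (0,0)
  1 -> (1,0)
  2 -> (2,0)
  3 -> (0,1)
  4 -> (1,1)
  5 -> (2,1)
  6 -> (0,2)
  7 -> (1,2)
  8 -> (2,2)
  9 -> (0,3)
  10 -> (1,3)
  11 -> (2,3)
distinct pairs in image: 12 / 12 needed
  → bijection onto A×B; projections well-typed.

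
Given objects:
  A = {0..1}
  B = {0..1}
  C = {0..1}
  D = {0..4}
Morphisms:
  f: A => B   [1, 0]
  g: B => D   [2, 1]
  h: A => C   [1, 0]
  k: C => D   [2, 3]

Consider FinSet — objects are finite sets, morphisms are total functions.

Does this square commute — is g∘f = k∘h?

Answer: DOES NOT COMMUTE

Derivation:
1) trace f;g:
  0 f=>1 g=>1
  1 f=>0 g=>2
  composite₁ = [1, 2]
2) trace h;k:
  0 h=>1 k=>3
  1 h=>0 k=>2
  composite₂ = [3, 2]
Equal? differ; not commutative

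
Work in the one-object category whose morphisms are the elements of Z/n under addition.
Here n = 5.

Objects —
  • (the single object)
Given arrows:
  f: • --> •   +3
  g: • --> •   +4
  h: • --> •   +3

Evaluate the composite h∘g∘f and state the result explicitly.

  0 +3≡3 +4≡2 +3≡0  (mod 5)
composite: +0

Answer: +0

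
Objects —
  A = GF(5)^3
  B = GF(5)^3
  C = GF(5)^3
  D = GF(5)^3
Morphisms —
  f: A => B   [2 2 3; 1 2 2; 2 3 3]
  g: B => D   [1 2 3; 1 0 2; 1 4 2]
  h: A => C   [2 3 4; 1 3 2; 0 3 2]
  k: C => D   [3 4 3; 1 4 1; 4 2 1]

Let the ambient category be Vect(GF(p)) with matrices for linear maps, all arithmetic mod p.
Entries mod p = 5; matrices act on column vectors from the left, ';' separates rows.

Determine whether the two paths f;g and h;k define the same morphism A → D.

1) trace f;g:
  e0=[1,0,0] f=>[2,1,2] g=>[0,1,0]
  e1=[0,1,0] f=>[2,2,3] g=>[0,3,1]
  e2=[0,0,1] f=>[3,2,3] g=>[1,4,2]
  composite₁ = [0 0 1; 1 3 4; 0 1 2]
2) trace h;k:
  e0=[1,0,0] h=>[2,1,0] k=>[0,1,0]
  e1=[0,1,0] h=>[3,3,3] k=>[0,3,1]
  e2=[0,0,1] h=>[4,2,2] k=>[1,4,2]
  composite₂ = [0 0 1; 1 3 4; 0 1 2]
Equal? same morphism ✓

Answer: COMMUTES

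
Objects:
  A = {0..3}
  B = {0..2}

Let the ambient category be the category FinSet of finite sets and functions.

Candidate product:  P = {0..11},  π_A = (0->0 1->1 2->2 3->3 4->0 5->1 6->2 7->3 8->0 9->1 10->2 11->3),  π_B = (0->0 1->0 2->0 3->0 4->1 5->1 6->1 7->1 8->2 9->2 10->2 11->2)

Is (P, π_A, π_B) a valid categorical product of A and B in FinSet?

Answer: VALID PRODUCT

Work:
|A|·|B| = 4·3 = 12;  |P| = 12
Check the pairing map k ↦ (π_A(k), π_B(k)):
  0 -> (0,0)
  1 -> (1,0)
  2 -> (2,0)
  3 -> (3,0)
  4 -> (0,1)
  5 -> (1,1)
  6 -> (2,1)
  7 -> (3,1)
  8 -> (0,2)
  9 -> (1,2)
  10 -> (2,2)
  11 -> (3,2)
distinct pairs in image: 12 / 12 needed
  → bijection onto A×B; projections well-typed.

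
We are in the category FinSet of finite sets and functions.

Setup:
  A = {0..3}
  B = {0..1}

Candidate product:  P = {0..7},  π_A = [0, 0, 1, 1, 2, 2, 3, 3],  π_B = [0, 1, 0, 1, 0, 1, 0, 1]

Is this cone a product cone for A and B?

|A|·|B| = 4·2 = 8;  |P| = 8
Check the pairing map k ↦ (π_A(k), π_B(k)):
  0 -> (0,0)
  1 -> (0,1)
  2 -> (1,0)
  3 -> (1,1)
  4 -> (2,0)
  5 -> (2,1)
  6 -> (3,0)
  7 -> (3,1)
distinct pairs in image: 8 / 8 needed
  → bijection onto A×B; projections well-typed.

Answer: VALID PRODUCT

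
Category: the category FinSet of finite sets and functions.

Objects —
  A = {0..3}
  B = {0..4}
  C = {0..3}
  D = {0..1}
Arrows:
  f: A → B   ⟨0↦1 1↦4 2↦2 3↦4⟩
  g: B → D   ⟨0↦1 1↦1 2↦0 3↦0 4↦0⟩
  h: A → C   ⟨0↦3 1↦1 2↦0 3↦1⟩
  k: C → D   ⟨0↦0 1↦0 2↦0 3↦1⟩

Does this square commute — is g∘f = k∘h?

1) trace f;g:
  0 f→1 g→1
  1 f→4 g→0
  2 f→2 g→0
  3 f→4 g→0
  result₁ = ⟨0↦1 1↦0 2↦0 3↦0⟩
2) trace h;k:
  0 h→3 k→1
  1 h→1 k→0
  2 h→0 k→0
  3 h→1 k→0
  result₂ = ⟨0↦1 1↦0 2↦0 3↦0⟩
Equal? YES — commutes

Answer: COMMUTES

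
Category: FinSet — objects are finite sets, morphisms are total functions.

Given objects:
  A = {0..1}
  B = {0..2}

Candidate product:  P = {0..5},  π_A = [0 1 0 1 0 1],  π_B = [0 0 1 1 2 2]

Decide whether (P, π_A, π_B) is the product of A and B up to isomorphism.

|A|·|B| = 2·3 = 6;  |P| = 6
Check the pairing map k ↦ (π_A(k), π_B(k)):
  0 ↦ (0,0)
  1 ↦ (1,0)
  2 ↦ (0,1)
  3 ↦ (1,1)
  4 ↦ (0,2)
  5 ↦ (1,2)
distinct pairs in image: 6 / 6 needed
  → bijection onto A×B; projections well-typed.

Answer: VALID PRODUCT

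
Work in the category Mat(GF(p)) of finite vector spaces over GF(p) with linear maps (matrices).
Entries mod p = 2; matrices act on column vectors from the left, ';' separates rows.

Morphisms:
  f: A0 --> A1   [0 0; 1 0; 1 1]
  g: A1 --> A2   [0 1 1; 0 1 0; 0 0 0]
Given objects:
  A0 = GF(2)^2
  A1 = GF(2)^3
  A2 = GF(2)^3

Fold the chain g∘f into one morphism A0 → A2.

  e0=[1,0] f-->[0,1,1] g-->[0,1,0]
  e1=[0,1] f-->[0,0,1] g-->[1,0,0]
composite: [0 1; 1 0; 0 0]

Answer: [0 1; 1 0; 0 0]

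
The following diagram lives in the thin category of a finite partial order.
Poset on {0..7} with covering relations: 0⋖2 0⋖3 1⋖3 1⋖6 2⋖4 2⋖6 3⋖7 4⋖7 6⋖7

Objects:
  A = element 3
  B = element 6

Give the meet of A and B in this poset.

Common predecessors of 3,6: {0,1}
  maximal lower bounds 0 and 1 are incomparable: neither 0<=1 nor 1<=0
→ no greatest lower bound exists

Answer: NO MEET EXISTS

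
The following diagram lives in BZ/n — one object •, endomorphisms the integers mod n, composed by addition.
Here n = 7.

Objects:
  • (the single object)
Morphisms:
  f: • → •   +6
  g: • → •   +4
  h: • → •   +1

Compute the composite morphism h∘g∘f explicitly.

Answer: +4

Trace:
  0 +6≡6 +4≡3 +1≡4  (mod 7)
composite: +4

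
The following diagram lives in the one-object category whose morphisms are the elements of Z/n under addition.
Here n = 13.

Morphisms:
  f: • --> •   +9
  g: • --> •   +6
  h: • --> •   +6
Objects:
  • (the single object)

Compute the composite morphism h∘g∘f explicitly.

  0 +9≡9 +6≡2 +6≡8  (mod 13)
composite: +8

Answer: +8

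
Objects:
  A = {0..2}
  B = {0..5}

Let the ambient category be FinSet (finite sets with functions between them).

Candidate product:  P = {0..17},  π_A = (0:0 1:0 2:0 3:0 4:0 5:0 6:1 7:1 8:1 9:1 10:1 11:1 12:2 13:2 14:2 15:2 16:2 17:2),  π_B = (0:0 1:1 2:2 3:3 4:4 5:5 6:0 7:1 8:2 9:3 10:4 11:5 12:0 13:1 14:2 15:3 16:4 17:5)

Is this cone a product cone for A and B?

|A|·|B| = 3·6 = 18;  |P| = 18
Check the pairing map k ↦ (π_A(k), π_B(k)):
  0 : (0,0)
  1 : (0,1)
  2 : (0,2)
  3 : (0,3)
  4 : (0,4)
  5 : (0,5)
  6 : (1,0)
  7 : (1,1)
  8 : (1,2)
  9 : (1,3)
  10 : (1,4)
  11 : (1,5)
  12 : (2,0)
  13 : (2,1)
  14 : (2,2)
  15 : (2,3)
  16 : (2,4)
  17 : (2,5)
distinct pairs in image: 18 / 18 needed
  → bijection onto A×B; projections well-typed.

Answer: VALID PRODUCT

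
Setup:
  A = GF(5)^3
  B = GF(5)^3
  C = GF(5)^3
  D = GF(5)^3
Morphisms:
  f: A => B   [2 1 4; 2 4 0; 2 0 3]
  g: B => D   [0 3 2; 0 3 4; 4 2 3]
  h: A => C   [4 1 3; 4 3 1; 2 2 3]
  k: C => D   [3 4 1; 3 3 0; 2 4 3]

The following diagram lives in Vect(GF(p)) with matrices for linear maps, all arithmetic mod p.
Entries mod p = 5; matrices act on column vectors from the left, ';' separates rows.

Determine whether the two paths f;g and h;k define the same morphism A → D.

Along f;g (path 1):
  e0=[1,0,0] f=>[2,2,2] g=>[0,4,3]
  e1=[0,1,0] f=>[1,4,0] g=>[2,2,2]
  e2=[0,0,1] f=>[4,0,3] g=>[1,2,0]
  ⟦path⟧₁ = [0 2 1; 4 2 2; 3 2 0]
Along h;k (path 2):
  e0=[1,0,0] h=>[4,4,2] k=>[0,4,0]
  e1=[0,1,0] h=>[1,3,2] k=>[2,2,0]
  e2=[0,0,1] h=>[3,1,3] k=>[1,2,4]
  ⟦path⟧₂ = [0 2 1; 4 2 2; 0 0 4]
Equal? distinct morphisms ✗

Answer: DOES NOT COMMUTE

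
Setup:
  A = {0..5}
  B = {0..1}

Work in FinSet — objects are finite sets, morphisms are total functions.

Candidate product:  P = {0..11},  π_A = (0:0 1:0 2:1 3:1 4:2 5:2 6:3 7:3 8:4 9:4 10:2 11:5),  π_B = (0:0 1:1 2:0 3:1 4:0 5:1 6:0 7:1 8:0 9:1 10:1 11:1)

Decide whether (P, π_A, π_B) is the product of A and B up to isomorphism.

|A|·|B| = 6·2 = 12;  |P| = 12
Check the pairing map k ↦ (π_A(k), π_B(k)):
  0 : (0,0)
  1 : (0,1)
  2 : (1,0)
  3 : (1,1)
  4 : (2,0)
  5 : (2,1)
  6 : (3,0)
  7 : (3,1)
  8 : (4,0)
  9 : (4,1)
  10 : (2,1)  ✗ repeats pair of k=5
  11 : (5,1)
distinct pairs in image: 11 / 12 needed
  → (2,1) hit at k=5 and k=10

Answer: NOT A VALID PRODUCT — duplicate pair at indices 5,10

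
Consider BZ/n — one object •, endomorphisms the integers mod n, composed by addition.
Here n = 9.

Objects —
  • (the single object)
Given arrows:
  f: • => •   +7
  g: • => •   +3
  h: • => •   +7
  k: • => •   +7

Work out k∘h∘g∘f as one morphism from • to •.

Answer: +6

Work:
  0 +7≡7 +3≡1 +7≡8 +7≡6  (mod 9)
⟦path⟧: +6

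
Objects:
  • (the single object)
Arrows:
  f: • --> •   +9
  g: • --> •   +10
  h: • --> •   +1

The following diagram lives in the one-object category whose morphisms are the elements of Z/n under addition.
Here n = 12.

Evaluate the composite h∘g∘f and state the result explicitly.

Answer: +8

Derivation:
  0 +9≡9 +10≡7 +1≡8  (mod 12)
result: +8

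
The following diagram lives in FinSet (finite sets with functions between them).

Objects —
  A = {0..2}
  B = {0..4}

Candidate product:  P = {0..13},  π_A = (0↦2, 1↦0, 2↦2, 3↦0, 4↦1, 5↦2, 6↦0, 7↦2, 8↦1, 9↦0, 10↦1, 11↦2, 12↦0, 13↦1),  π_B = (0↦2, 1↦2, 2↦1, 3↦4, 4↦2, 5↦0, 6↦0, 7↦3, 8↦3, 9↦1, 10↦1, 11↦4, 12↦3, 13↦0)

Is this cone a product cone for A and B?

Answer: NOT A VALID PRODUCT — |P|=14 ≠ |A|·|B|=15

Derivation:
|A|·|B| = 3·5 = 15;  |P| = 14
  → cardinalities differ; no bijection possible.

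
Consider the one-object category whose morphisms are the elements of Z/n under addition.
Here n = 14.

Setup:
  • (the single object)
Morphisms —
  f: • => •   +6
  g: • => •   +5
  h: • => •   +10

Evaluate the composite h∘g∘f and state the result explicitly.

Answer: +7

Derivation:
  0 +6≡6 +5≡11 +10≡7  (mod 14)
composite: +7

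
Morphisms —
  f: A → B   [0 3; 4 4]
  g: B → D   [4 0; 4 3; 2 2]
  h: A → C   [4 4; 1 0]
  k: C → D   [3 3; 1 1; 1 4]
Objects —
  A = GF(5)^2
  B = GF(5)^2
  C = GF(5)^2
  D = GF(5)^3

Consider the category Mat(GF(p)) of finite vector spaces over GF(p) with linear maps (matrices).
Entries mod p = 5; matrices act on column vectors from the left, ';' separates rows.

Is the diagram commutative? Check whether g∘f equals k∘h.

Answer: DOES NOT COMMUTE

Work:
Path 1 = f;g:
  e0=(1,0) f→(0,4) g→(0,2,3)
  e1=(0,1) f→(3,4) g→(2,4,4)
  ⟦path⟧₁ = [0 2; 2 4; 3 4]
Path 2 = h;k:
  e0=(1,0) h→(4,1) k→(0,0,3)
  e1=(0,1) h→(4,0) k→(2,4,4)
  ⟦path⟧₂ = [0 2; 0 4; 3 4]
Equal? NO — does not commute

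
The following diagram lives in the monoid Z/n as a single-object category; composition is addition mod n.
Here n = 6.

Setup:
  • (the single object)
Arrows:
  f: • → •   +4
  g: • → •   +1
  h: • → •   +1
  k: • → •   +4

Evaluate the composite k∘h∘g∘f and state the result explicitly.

  0 +4≡4 +1≡5 +1≡0 +4≡4  (mod 6)
composite: +4

Answer: +4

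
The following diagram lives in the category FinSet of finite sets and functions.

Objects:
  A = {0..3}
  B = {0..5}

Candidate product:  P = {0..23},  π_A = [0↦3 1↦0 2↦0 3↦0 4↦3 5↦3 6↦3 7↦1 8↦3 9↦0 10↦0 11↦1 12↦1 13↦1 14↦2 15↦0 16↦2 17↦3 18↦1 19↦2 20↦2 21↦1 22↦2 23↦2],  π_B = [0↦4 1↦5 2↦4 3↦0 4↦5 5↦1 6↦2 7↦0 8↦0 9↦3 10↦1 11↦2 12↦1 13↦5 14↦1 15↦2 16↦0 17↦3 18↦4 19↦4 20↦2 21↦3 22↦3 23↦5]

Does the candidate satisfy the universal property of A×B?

|A|·|B| = 4·6 = 24;  |P| = 24
Check the pairing map k ↦ (π_A(k), π_B(k)):
  0 ↦ (3,4)
  1 ↦ (0,5)
  2 ↦ (0,4)
  3 ↦ (0,0)
  4 ↦ (3,5)
  5 ↦ (3,1)
  6 ↦ (3,2)
  7 ↦ (1,0)
  8 ↦ (3,0)
  9 ↦ (0,3)
  10 ↦ (0,1)
  11 ↦ (1,2)
  12 ↦ (1,1)
  13 ↦ (1,5)
  14 ↦ (2,1)
  15 ↦ (0,2)
  16 ↦ (2,0)
  17 ↦ (3,3)
  18 ↦ (1,4)
  19 ↦ (2,4)
  20 ↦ (2,2)
  21 ↦ (1,3)
  22 ↦ (2,3)
  23 ↦ (2,5)
distinct pairs in image: 24 / 24 needed
  → bijection onto A×B; projections well-typed.

Answer: VALID PRODUCT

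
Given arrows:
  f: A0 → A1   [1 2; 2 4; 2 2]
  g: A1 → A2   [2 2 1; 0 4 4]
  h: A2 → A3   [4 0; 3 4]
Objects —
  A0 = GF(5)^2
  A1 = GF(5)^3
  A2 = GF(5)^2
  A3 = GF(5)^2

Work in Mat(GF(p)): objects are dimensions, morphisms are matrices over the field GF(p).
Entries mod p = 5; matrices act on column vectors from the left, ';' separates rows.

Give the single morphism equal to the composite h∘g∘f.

  e0=⟨1,0⟩ f→⟨1,2,2⟩ g→⟨3,1⟩ h→⟨2,3⟩
  e1=⟨0,1⟩ f→⟨2,4,2⟩ g→⟨4,4⟩ h→⟨1,3⟩
composite: [2 1; 3 3]

Answer: [2 1; 3 3]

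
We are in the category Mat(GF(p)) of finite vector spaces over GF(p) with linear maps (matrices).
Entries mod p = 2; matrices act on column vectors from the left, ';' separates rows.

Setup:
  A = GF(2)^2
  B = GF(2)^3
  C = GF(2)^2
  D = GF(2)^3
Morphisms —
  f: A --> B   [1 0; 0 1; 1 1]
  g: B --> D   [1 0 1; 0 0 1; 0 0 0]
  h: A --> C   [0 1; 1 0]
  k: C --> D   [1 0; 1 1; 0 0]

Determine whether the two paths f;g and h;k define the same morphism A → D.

1) trace f;g:
  e0=[1,0] f-->[1,0,1] g-->[0,1,0]
  e1=[0,1] f-->[0,1,1] g-->[1,1,0]
  result₁ = [0 1; 1 1; 0 0]
2) trace h;k:
  e0=[1,0] h-->[0,1] k-->[0,1,0]
  e1=[0,1] h-->[1,0] k-->[1,1,0]
  result₂ = [0 1; 1 1; 0 0]
Equal? YES — commutes

Answer: COMMUTES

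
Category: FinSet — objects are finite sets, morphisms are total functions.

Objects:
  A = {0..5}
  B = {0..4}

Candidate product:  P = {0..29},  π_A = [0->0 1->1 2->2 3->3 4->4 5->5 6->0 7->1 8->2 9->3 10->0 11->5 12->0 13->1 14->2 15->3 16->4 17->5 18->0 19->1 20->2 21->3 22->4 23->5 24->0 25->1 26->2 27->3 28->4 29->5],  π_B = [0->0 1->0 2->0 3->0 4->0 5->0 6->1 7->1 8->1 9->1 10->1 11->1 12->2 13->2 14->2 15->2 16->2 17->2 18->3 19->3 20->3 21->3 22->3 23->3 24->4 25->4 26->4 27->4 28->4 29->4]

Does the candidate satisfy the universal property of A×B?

|A|·|B| = 6·5 = 30;  |P| = 30
Check the pairing map k ↦ (π_A(k), π_B(k)):
  0 -> (0,0)
  1 -> (1,0)
  2 -> (2,0)
  3 -> (3,0)
  4 -> (4,0)
  5 -> (5,0)
  6 -> (0,1)
  7 -> (1,1)
  8 -> (2,1)
  9 -> (3,1)
  10 -> (0,1)  ✗ repeats pair of k=6
  11 -> (5,1)
  12 -> (0,2)
  13 -> (1,2)
  14 -> (2,2)
  15 -> (3,2)
  16 -> (4,2)
  17 -> (5,2)
  18 -> (0,3)
  19 -> (1,3)
  20 -> (2,3)
  21 -> (3,3)
  22 -> (4,3)
  23 -> (5,3)
  24 -> (0,4)
  25 -> (1,4)
  26 -> (2,4)
  27 -> (3,4)
  28 -> (4,4)
  29 -> (5,4)
distinct pairs in image: 29 / 30 needed
  → (0,1) hit at k=6 and k=10

Answer: NOT A VALID PRODUCT — duplicate pair at indices 6,10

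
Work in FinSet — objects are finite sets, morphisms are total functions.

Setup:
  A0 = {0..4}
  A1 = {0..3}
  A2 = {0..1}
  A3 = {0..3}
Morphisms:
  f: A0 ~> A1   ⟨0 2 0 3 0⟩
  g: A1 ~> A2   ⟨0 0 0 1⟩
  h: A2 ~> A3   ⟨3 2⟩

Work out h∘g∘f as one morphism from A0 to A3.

  0 f~>0 g~>0 h~>3
  1 f~>2 g~>0 h~>3
  2 f~>0 g~>0 h~>3
  3 f~>3 g~>1 h~>2
  4 f~>0 g~>0 h~>3
⟦path⟧: ⟨3 3 3 2 3⟩

Answer: ⟨3 3 3 2 3⟩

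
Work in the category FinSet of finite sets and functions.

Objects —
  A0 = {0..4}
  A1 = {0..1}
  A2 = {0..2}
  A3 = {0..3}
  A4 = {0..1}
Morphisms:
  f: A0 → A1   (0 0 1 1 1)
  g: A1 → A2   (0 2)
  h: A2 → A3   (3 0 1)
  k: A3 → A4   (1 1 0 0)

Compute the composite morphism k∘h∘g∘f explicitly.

Answer: (0 0 1 1 1)

Derivation:
  0 f→0 g→0 h→3 k→0
  1 f→0 g→0 h→3 k→0
  2 f→1 g→2 h→1 k→1
  3 f→1 g→2 h→1 k→1
  4 f→1 g→2 h→1 k→1
⟦path⟧: (0 0 1 1 1)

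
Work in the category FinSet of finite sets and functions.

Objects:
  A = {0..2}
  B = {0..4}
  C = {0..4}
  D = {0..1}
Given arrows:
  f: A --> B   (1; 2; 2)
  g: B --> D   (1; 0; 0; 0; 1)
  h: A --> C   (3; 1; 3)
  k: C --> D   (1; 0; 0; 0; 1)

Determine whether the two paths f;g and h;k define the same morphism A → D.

1) trace f;g:
  0 f-->1 g-->0
  1 f-->2 g-->0
  2 f-->2 g-->0
  composite₁ = (0; 0; 0)
2) trace h;k:
  0 h-->3 k-->0
  1 h-->1 k-->0
  2 h-->3 k-->0
  composite₂ = (0; 0; 0)
Equal? same morphism ✓

Answer: COMMUTES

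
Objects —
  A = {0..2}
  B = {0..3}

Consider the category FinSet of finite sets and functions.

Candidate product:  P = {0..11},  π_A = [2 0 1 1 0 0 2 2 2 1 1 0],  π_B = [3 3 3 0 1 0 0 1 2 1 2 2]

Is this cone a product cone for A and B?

|A|·|B| = 3·4 = 12;  |P| = 12
Check the pairing map k ↦ (π_A(k), π_B(k)):
  0 ↦ (2,3)
  1 ↦ (0,3)
  2 ↦ (1,3)
  3 ↦ (1,0)
  4 ↦ (0,1)
  5 ↦ (0,0)
  6 ↦ (2,0)
  7 ↦ (2,1)
  8 ↦ (2,2)
  9 ↦ (1,1)
  10 ↦ (1,2)
  11 ↦ (0,2)
distinct pairs in image: 12 / 12 needed
  → bijection onto A×B; projections well-typed.

Answer: VALID PRODUCT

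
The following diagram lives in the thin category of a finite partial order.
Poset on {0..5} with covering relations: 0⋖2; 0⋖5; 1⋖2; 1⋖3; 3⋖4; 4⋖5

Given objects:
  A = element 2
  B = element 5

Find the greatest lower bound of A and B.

Answer: NO MEET EXISTS

Derivation:
Common predecessors of 2,5: {0,1}
  maximal lower bounds 0 and 1 are incomparable: neither 0⊑1 nor 1⊑0
→ no greatest lower bound exists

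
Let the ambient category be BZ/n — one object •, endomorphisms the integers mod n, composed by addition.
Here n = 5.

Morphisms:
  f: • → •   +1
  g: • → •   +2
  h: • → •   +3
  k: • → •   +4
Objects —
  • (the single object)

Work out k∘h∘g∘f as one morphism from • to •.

  0 +1≡1 +2≡3 +3≡1 +4≡0  (mod 5)
composite: +0

Answer: +0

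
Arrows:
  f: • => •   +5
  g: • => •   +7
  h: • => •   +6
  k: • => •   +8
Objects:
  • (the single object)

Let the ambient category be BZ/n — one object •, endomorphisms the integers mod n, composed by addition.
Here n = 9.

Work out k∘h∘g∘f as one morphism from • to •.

Answer: +8

Work:
  0 +5≡5 +7≡3 +6≡0 +8≡8  (mod 9)
result: +8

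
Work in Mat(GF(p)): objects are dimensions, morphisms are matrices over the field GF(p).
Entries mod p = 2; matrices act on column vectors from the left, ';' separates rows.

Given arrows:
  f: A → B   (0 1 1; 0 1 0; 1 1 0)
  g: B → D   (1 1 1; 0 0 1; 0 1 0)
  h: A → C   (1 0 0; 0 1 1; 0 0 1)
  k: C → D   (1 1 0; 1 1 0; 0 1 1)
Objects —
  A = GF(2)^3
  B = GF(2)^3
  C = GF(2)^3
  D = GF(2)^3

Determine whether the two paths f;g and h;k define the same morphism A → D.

Answer: DOES NOT COMMUTE

Work:
Path 1 = f;g:
  e0=[1,0,0] f→[0,0,1] g→[1,1,0]
  e1=[0,1,0] f→[1,1,1] g→[1,1,1]
  e2=[0,0,1] f→[1,0,0] g→[1,0,0]
  composite₁ = (1 1 1; 1 1 0; 0 1 0)
Path 2 = h;k:
  e0=[1,0,0] h→[1,0,0] k→[1,1,0]
  e1=[0,1,0] h→[0,1,0] k→[1,1,1]
  e2=[0,0,1] h→[0,1,1] k→[1,1,0]
  composite₂ = (1 1 1; 1 1 1; 0 1 0)
Equal? distinct morphisms ✗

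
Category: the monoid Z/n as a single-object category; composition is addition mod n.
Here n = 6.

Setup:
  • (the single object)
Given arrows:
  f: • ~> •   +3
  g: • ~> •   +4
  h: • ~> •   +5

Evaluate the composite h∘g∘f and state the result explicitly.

  0 +3≡3 +4≡1 +5≡0  (mod 6)
⟦path⟧: +0

Answer: +0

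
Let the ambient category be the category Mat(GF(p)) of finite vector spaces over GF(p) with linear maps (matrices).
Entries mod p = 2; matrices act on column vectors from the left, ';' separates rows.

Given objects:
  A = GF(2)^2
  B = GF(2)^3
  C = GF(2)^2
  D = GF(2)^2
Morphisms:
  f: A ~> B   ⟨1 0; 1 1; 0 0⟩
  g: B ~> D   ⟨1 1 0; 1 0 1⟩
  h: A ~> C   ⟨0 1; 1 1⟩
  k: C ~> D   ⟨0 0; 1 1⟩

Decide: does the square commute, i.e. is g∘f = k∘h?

Along f;g (path 1):
  e0=⟨1,0⟩ f~>⟨1,1,0⟩ g~>⟨0,1⟩
  e1=⟨0,1⟩ f~>⟨0,1,0⟩ g~>⟨1,0⟩
  composite₁ = ⟨0 1; 1 0⟩
Along h;k (path 2):
  e0=⟨1,0⟩ h~>⟨0,1⟩ k~>⟨0,1⟩
  e1=⟨0,1⟩ h~>⟨1,1⟩ k~>⟨0,0⟩
  composite₂ = ⟨0 0; 1 0⟩
Equal? NO — does not commute

Answer: DOES NOT COMMUTE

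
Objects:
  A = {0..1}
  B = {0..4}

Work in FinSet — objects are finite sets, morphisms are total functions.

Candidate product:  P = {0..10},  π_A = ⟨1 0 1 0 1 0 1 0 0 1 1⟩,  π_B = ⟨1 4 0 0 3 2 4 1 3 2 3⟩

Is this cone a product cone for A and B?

Answer: NOT A VALID PRODUCT — |P|=11 ≠ |A|·|B|=10

Work:
|A|·|B| = 2·5 = 10;  |P| = 11
  → cardinalities differ; no bijection possible.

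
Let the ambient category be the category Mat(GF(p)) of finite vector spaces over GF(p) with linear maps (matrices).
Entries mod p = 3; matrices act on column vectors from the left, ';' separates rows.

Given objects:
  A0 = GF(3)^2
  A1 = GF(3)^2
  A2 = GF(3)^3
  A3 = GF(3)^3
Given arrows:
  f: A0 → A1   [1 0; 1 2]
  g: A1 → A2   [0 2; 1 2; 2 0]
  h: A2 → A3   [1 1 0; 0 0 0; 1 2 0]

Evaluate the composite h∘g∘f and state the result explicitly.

Answer: [2 2; 0 0; 2 0]

Derivation:
  e0=⟨1,0⟩ f→⟨1,1⟩ g→⟨2,0,2⟩ h→⟨2,0,2⟩
  e1=⟨0,1⟩ f→⟨0,2⟩ g→⟨1,1,0⟩ h→⟨2,0,0⟩
⟦path⟧: [2 2; 0 0; 2 0]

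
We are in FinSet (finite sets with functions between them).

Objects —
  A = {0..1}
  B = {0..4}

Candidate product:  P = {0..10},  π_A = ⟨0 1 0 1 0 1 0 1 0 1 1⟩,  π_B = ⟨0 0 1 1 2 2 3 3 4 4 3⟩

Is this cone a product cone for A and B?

Answer: NOT A VALID PRODUCT — |P|=11 ≠ |A|·|B|=10

Trace:
|A|·|B| = 2·5 = 10;  |P| = 11
  → cardinalities differ; no bijection possible.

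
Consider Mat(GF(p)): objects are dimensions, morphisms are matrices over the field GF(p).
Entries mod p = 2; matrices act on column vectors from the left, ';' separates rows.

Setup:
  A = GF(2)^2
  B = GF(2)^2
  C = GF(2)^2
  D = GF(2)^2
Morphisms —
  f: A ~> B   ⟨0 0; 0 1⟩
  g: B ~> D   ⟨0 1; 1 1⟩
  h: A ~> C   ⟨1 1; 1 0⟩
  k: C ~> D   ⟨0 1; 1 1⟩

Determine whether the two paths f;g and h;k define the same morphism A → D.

Answer: DOES NOT COMMUTE

Work:
Along f;g (path 1):
  e0=[1,0] f~>[0,0] g~>[0,0]
  e1=[0,1] f~>[0,1] g~>[1,1]
  composite₁ = ⟨0 1; 0 1⟩
Along h;k (path 2):
  e0=[1,0] h~>[1,1] k~>[1,0]
  e1=[0,1] h~>[1,0] k~>[0,1]
  composite₂ = ⟨1 0; 0 1⟩
Equal? distinct morphisms ✗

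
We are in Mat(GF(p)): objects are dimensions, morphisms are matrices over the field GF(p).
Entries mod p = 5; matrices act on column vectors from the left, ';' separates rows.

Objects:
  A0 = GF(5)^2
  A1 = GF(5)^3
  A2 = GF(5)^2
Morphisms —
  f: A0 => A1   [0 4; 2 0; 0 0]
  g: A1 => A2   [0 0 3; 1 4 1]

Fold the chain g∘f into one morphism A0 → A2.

Answer: [0 0; 3 4]

Work:
  e0=(1,0) f=>(0,2,0) g=>(0,3)
  e1=(0,1) f=>(4,0,0) g=>(0,4)
⟦path⟧: [0 0; 3 4]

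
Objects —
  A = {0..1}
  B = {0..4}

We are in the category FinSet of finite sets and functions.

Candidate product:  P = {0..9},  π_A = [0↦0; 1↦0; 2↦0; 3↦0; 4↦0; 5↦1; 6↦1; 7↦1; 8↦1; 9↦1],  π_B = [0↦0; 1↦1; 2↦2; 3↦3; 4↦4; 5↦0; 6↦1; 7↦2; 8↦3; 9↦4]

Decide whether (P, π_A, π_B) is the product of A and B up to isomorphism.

Answer: VALID PRODUCT

Work:
|A|·|B| = 2·5 = 10;  |P| = 10
Check the pairing map k ↦ (π_A(k), π_B(k)):
  0 ↦ (0,0)
  1 ↦ (0,1)
  2 ↦ (0,2)
  3 ↦ (0,3)
  4 ↦ (0,4)
  5 ↦ (1,0)
  6 ↦ (1,1)
  7 ↦ (1,2)
  8 ↦ (1,3)
  9 ↦ (1,4)
distinct pairs in image: 10 / 10 needed
  → bijection onto A×B; projections well-typed.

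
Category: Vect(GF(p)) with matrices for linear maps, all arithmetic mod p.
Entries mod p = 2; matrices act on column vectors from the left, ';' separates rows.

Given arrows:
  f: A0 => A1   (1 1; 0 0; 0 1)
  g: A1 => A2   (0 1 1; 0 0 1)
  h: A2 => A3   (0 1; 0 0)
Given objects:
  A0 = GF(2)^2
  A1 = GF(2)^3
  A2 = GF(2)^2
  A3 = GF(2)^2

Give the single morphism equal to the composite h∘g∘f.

Answer: (0 1; 0 0)

Derivation:
  e0=(1,0) f=>(1,0,0) g=>(0,0) h=>(0,0)
  e1=(0,1) f=>(1,0,1) g=>(1,1) h=>(1,0)
result: (0 1; 0 0)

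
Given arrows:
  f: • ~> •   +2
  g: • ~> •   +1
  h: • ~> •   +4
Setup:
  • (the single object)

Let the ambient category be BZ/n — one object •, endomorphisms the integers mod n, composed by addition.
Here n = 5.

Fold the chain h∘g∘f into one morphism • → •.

  0 +2≡2 +1≡3 +4≡2  (mod 5)
composite: +2

Answer: +2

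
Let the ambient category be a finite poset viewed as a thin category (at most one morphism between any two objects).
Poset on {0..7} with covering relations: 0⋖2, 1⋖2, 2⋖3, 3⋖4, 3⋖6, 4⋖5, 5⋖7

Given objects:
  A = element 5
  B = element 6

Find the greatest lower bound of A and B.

Answer: A∧B = 3

Derivation:
Common predecessors of 5,6: {0,1,2,3}
  0 <= 3
  1 <= 3
  2 <= 3
  3 <= 3
glb = 3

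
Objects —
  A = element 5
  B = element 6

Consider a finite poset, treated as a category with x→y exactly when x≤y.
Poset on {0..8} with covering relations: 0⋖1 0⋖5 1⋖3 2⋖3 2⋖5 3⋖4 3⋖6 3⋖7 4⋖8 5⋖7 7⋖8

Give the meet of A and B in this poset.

{x : x<=A ∧ x<=B} = {0,2}  (A=5, B=6)
  maximal lower bounds 0 and 2 are incomparable: neither 0<=2 nor 2<=0
→ no greatest lower bound exists

Answer: NO MEET EXISTS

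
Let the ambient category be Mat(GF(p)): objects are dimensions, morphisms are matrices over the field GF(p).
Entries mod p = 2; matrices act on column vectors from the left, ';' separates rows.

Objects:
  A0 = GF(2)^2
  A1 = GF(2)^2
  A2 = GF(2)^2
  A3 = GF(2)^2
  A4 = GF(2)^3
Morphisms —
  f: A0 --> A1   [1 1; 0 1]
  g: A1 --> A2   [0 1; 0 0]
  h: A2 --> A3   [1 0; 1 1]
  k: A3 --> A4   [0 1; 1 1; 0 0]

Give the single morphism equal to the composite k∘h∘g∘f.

  e0=(1,0) f-->(1,0) g-->(0,0) h-->(0,0) k-->(0,0,0)
  e1=(0,1) f-->(1,1) g-->(1,0) h-->(1,1) k-->(1,0,0)
result: [0 1; 0 0; 0 0]

Answer: [0 1; 0 0; 0 0]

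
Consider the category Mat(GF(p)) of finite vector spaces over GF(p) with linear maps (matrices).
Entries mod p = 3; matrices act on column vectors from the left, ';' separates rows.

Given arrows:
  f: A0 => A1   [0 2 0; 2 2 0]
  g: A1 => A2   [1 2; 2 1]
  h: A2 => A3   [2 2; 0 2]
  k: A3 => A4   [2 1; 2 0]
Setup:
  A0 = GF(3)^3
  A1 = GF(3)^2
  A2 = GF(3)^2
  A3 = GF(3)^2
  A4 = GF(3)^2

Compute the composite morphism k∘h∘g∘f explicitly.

  e0=⟨1,0,0⟩ f=>⟨0,2⟩ g=>⟨1,2⟩ h=>⟨0,1⟩ k=>⟨1,0⟩
  e1=⟨0,1,0⟩ f=>⟨2,2⟩ g=>⟨0,0⟩ h=>⟨0,0⟩ k=>⟨0,0⟩
  e2=⟨0,0,1⟩ f=>⟨0,0⟩ g=>⟨0,0⟩ h=>⟨0,0⟩ k=>⟨0,0⟩
composite: [1 0 0; 0 0 0]

Answer: [1 0 0; 0 0 0]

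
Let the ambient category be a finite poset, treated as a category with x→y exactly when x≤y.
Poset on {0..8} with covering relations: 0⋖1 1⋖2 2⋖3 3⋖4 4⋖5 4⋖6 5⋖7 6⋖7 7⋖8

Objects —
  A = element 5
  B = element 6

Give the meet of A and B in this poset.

Answer: A∧B = 4

Trace:
Lower bounds of A=5 and B=6: {0,1,2,3,4}
  0 ⊑ 4
  1 ⊑ 4
  2 ⊑ 4
  3 ⊑ 4
  4 ⊑ 4
glb = 4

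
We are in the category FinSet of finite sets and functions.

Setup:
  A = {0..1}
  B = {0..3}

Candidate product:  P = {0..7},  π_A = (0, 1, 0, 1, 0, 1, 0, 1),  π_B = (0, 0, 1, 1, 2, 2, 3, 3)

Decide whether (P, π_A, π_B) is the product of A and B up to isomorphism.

Answer: VALID PRODUCT

Trace:
|A|·|B| = 2·4 = 8;  |P| = 8
Check the pairing map k ↦ (π_A(k), π_B(k)):
  0 -> (0,0)
  1 -> (1,0)
  2 -> (0,1)
  3 -> (1,1)
  4 -> (0,2)
  5 -> (1,2)
  6 -> (0,3)
  7 -> (1,3)
distinct pairs in image: 8 / 8 needed
  → bijection onto A×B; projections well-typed.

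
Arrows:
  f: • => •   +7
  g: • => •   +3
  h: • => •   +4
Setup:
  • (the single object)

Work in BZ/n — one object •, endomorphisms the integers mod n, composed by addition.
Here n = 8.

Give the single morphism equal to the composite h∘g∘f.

  0 +7≡7 +3≡2 +4≡6  (mod 8)
result: +6

Answer: +6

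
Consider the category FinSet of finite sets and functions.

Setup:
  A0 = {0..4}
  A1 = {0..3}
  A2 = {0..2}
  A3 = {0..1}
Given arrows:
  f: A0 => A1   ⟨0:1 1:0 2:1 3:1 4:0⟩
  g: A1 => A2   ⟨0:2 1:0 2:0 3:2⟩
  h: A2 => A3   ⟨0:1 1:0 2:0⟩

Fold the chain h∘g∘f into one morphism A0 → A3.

Answer: ⟨0:1 1:0 2:1 3:1 4:0⟩

Trace:
  0 f=>1 g=>0 h=>1
  1 f=>0 g=>2 h=>0
  2 f=>1 g=>0 h=>1
  3 f=>1 g=>0 h=>1
  4 f=>0 g=>2 h=>0
composite: ⟨0:1 1:0 2:1 3:1 4:0⟩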